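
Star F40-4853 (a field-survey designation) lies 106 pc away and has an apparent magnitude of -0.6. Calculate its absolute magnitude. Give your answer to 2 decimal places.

M ≈ -5.73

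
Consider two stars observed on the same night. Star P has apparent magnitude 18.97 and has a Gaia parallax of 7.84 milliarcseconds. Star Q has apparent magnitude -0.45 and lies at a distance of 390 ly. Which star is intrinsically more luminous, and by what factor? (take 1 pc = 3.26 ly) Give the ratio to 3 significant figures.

Star Q is more luminous, by a factor of 5.16×10^7.

Star P: p = 7.84 mas = 7.84×10^-3″ → d = 1/p = 127.6 pc
Star P: M = m − 5 log₁₀ d + 5 = 18.97 − 5·2.1057 + 5 = 13.442
Star Q: d = 390 ly / 3.26 = 119.6 pc
Star Q: M = m − 5 log₁₀ d + 5 = -0.45 − 5·2.0778 + 5 = -5.839
ΔM = M_P − M_Q = 13.442 − (-5.839) = 19.281; smaller M is more luminous → Star Q.
L ratio = 10^(0.4 |ΔM|) = 10^7.712 = 5.156×10^7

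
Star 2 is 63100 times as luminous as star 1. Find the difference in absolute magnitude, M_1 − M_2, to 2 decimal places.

Pogson: ΔM = −2.5 log₁₀(ratio) = −2.5 log₁₀(63100) = −2.5 × 4.8000 = -12.000
Star 2 is brighter so has the smaller magnitude: M_1 − M_2 is positive.

M_1 − M_2 ≈ 12.00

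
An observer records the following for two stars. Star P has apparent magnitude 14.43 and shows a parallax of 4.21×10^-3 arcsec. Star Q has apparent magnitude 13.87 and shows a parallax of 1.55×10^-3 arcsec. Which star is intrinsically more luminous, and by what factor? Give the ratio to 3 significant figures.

Star P: d = 1/p = 1/4.21×10^-3″ = 237.5 pc
Star P: M = m − 5 log₁₀ d + 5 = 14.43 − 5·2.3757 + 5 = 7.551
Star Q: d = 1/p = 1/1.55×10^-3″ = 645.2 pc
Star Q: M = m − 5 log₁₀ d + 5 = 13.87 − 5·2.8097 + 5 = 4.822
ΔM = M_P − M_Q = 7.551 − (4.822) = 2.730; smaller M is more luminous → Star Q.
L ratio = 10^(0.4 |ΔM|) = 10^1.092 = 12.36

Star Q is more luminous, by a factor of 12.4.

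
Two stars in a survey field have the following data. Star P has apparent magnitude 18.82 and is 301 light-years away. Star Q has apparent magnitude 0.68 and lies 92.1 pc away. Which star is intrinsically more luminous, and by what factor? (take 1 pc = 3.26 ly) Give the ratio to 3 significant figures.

Star P: d = 301 ly / 3.26 = 92.33 pc
Star P: M = m − 5 log₁₀ d + 5 = 18.82 − 5·1.9653 + 5 = 13.993
Star Q: M = m − 5 log₁₀ d + 5 = 0.68 − 5·1.9643 + 5 = -4.141
ΔM = M_P − M_Q = 13.993 − (-4.141) = 18.135; smaller M is more luminous → Star Q.
L ratio = 10^(0.4 |ΔM|) = 10^7.254 = 1.794×10^7

Star Q is more luminous, by a factor of 1.79×10^7.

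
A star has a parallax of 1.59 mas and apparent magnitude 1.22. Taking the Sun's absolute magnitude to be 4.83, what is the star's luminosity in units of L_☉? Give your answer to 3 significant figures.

L/L_☉ ≈ 110000

d = 1/p = 1000/1.59 mas = 628.9 pc
M = m − 5 log₁₀ d + 5 = 1.22 − 5·2.7986 + 5 = -7.773
M − M_☉ = -7.773 − 4.83 = -12.603
L/L_☉ = 10^(−0.4 × -12.603) = 110000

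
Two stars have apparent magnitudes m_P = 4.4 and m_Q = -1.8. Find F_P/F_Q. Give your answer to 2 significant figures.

Δm = 4.4 − (-1.8) = 6.2
Flux ratio = 10^(−0.4 Δm) = 10^(−0.4 × 6.2) = 10^-2.480 = 3.311×10^-3

F_P/F_Q ≈ 3.3×10^-3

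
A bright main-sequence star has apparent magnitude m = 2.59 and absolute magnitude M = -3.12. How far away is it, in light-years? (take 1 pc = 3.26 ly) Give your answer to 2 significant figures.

d ≈ 450 ly

μ = m − M = 5.710
m − M = 5 log₁₀ d − 5
log₁₀ d = (m − M)/5 + 1 = 2.1420
d = 10^2.1420 = 138.7 pc
= 452.1 ly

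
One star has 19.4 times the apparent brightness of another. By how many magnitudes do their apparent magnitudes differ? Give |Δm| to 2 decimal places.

|Δm| ≈ 3.22

Pogson: Δm = −2.5 log₁₀(ratio) = −2.5 log₁₀(19.4) = −2.5 × 1.2878 = -3.220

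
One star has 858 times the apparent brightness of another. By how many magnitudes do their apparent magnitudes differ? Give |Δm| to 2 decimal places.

|Δm| ≈ 7.33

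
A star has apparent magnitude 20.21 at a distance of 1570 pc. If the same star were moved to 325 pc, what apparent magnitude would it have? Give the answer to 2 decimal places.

Flux ∝ 1/d², so Δm = 5 log₁₀(d₂/d₁) = 5 log₁₀(325/1570) = -3.420
m₂ = m₁ + Δm = 20.21 + (-3.420) = 16.790

m ≈ 16.79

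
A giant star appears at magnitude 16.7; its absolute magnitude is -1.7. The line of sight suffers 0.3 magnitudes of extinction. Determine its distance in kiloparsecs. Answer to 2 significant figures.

m − M = 5 log₁₀(d/10 pc) + A  ⇒  16.7 − (-1.7) − 0.3 = 5 log₁₀(d/10)
18.100 = 5 log₁₀(d/10)
log₁₀ d = (m − M − A)/5 + 1 = 4.6200
d = 10^4.6200 = 41690 pc
= 41.69 kpc

d ≈ 42 kpc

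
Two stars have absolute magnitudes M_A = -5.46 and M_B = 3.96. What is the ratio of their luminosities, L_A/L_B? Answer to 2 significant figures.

ΔM = M_A − M_B = -9.42
L_A/L_B = 10^(−0.4 ΔM) = 10^3.768 = 5861

L_A/L_B ≈ 5900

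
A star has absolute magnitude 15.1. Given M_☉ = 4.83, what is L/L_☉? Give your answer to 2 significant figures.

L/L_☉ ≈ 7.8×10^-5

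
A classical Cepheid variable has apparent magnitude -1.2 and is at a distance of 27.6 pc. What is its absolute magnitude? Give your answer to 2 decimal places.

M ≈ -3.40

5 log₁₀(d/10 pc) = 5 log₁₀(27.60) − 5 = 2.205
M = m − 5 log₁₀(d/10) = -1.2 − 2.205 = -3.405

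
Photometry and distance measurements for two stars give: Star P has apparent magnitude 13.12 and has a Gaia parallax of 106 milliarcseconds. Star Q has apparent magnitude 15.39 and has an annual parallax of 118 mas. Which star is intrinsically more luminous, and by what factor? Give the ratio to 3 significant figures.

Star P: p = 106 mas = 0.106″ → d = 1/p = 9.434 pc
Star P: M = m − 5 log₁₀ d + 5 = 13.12 − 5·0.9747 + 5 = 13.247
Star Q: p = 118 mas = 0.118″ → d = 1/p = 8.475 pc
Star Q: M = m − 5 log₁₀ d + 5 = 15.39 − 5·0.9281 + 5 = 15.749
ΔM = M_P − M_Q = 13.247 − (15.749) = -2.503; smaller M is more luminous → Star P.
L ratio = 10^(0.4 |ΔM|) = 10^1.001 = 10.03

Star P is more luminous, by a factor of 10.0.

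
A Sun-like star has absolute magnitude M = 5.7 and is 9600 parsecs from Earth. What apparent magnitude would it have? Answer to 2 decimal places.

m ≈ 20.61

m = M + 5 log₁₀ d − 5 = 5.7 + 5·3.9823 − 5 = 20.611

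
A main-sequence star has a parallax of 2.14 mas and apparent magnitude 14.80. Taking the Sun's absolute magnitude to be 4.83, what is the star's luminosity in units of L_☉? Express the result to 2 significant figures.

L/L_☉ ≈ 0.22

d = 1/p = 1000/2.14 mas = 467.3 pc
M = m − 5 log₁₀ d + 5 = 14.80 − 5·2.6696 + 5 = 6.452
M − M_☉ = 6.452 − 4.83 = 1.622
L/L_☉ = 10^(−0.4 × 1.622) = 0.2245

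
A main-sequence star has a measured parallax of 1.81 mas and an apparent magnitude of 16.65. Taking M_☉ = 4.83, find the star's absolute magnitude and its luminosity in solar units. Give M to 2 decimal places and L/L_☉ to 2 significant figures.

M ≈ 7.94; L/L_☉ ≈ 0.057

d = 1/p = 1000/1.81 mas = 552.5 pc
M = m − 5 log₁₀ d + 5 = 16.65 − 5·2.7423 + 5 = 7.938
M − M_☉ = 7.938 − 4.83 = 3.108
L/L_☉ = 10^(−0.4 × 3.108) = 0.05710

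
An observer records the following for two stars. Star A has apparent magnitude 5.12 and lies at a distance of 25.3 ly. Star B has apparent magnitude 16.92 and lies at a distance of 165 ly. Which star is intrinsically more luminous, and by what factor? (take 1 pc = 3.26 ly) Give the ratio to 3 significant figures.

Star A: d = 25.3 ly / 3.26 = 7.761 pc
Star A: M = m − 5 log₁₀ d + 5 = 5.12 − 5·0.8899 + 5 = 5.670
Star B: d = 165 ly / 3.26 = 50.61 pc
Star B: M = m − 5 log₁₀ d + 5 = 16.92 − 5·1.7043 + 5 = 13.399
ΔM = M_A − M_B = 5.670 − (13.399) = -7.728; smaller M is more luminous → Star A.
L ratio = 10^(0.4 |ΔM|) = 10^3.091 = 1234

Star A is more luminous, by a factor of 1230.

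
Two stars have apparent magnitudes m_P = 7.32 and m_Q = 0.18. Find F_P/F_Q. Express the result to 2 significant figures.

Δm = 7.32 − (0.18) = 7.14
Flux ratio = 10^(−0.4 Δm) = 10^(−0.4 × 7.14) = 10^-2.856 = 1.393×10^-3

F_P/F_Q ≈ 1.4×10^-3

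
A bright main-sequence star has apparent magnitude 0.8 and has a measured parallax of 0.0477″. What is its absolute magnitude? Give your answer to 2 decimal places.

M ≈ -0.81

d = 1/p = 1/0.0477″ = 20.96 pc
5 log₁₀(d/10 pc) = 5 log₁₀(20.96) − 5 = 1.607
M = m − 5 log₁₀(d/10) = 0.8 − 1.607 = -0.807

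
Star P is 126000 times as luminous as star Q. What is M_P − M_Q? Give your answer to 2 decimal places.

M_P − M_Q ≈ -12.75

Pogson: ΔM = −2.5 log₁₀(ratio) = −2.5 log₁₀(126000) = −2.5 × 5.1004 = -12.751
Star P is brighter, so it has the smaller magnitude: the difference is negative.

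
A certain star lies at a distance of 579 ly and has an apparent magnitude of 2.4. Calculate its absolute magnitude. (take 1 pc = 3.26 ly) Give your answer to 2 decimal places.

d = 579 ly / 3.26 = 177.6 pc
5 log₁₀(d/10 pc) = 5 log₁₀(177.6) − 5 = 6.247
M = m − 5 log₁₀(d/10) = 2.4 − 6.247 = -3.847

M ≈ -3.85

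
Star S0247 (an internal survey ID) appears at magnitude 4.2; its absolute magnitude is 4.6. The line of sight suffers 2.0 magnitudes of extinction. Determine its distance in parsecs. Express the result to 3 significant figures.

d ≈ 3.31 pc

m − M = 5 log₁₀(d/10 pc) + A  ⇒  4.2 − (4.6) − 2.0 = 5 log₁₀(d/10)
-2.400 = 5 log₁₀(d/10)
log₁₀ d = (m − M − A)/5 + 1 = 0.5200
d = 10^0.5200 = 3.311 pc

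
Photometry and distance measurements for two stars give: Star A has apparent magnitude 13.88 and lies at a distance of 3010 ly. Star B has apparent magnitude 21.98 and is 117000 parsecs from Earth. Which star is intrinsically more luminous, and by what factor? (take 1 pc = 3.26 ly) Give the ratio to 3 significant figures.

Star A: d = 3010 ly / 3.26 = 923.3 pc
Star A: M = m − 5 log₁₀ d + 5 = 13.88 − 5·2.9653 + 5 = 4.053
Star B: M = m − 5 log₁₀ d + 5 = 21.98 − 5·5.0682 + 5 = 1.639
ΔM = M_A − M_B = 4.053 − (1.639) = 2.414; smaller M is more luminous → Star B.
L ratio = 10^(0.4 |ΔM|) = 10^0.966 = 9.240

Star B is more luminous, by a factor of 9.24.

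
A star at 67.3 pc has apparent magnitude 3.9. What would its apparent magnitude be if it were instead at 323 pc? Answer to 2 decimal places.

Flux ∝ 1/d², so Δm = 5 log₁₀(d₂/d₁) = 5 log₁₀(323/67.3) = 3.406
m₂ = m₁ + Δm = 3.9 + (3.406) = 7.306

m ≈ 7.31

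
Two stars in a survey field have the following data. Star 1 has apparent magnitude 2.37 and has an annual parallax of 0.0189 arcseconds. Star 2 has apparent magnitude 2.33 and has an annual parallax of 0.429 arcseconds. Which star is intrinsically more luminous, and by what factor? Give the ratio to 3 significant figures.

Star 1 is more luminous, by a factor of 497.

Star 1: d = 1/p = 1/0.0189″ = 52.91 pc
Star 1: M = m − 5 log₁₀ d + 5 = 2.37 − 5·1.7235 + 5 = -1.248
Star 2: d = 1/p = 1/0.429″ = 2.331 pc
Star 2: M = m − 5 log₁₀ d + 5 = 2.33 − 5·0.3675 + 5 = 5.492
ΔM = M_1 − M_2 = -1.248 − (5.492) = -6.740; smaller M is more luminous → Star 1.
L ratio = 10^(0.4 |ΔM|) = 10^2.696 = 496.6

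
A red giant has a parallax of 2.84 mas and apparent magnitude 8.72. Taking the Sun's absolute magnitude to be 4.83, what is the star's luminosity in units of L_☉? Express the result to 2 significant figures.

d = 1/p = 1000/2.84 mas = 352.1 pc
M = m − 5 log₁₀ d + 5 = 8.72 − 5·2.5467 + 5 = 0.987
M − M_☉ = 0.987 − 4.83 = -3.843
L/L_☉ = 10^(−0.4 × -3.843) = 34.46

L/L_☉ ≈ 34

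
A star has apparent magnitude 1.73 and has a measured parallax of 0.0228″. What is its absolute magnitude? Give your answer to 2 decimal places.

d = 1/p = 1/0.0228″ = 43.86 pc
5 log₁₀(d/10 pc) = 5 log₁₀(43.86) − 5 = 3.210
M = m − 5 log₁₀(d/10) = 1.73 − 3.210 = -1.480

M ≈ -1.48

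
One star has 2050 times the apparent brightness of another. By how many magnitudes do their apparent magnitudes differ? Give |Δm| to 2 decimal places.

|Δm| ≈ 8.28

Pogson: Δm = −2.5 log₁₀(ratio) = −2.5 log₁₀(2050) = −2.5 × 3.3118 = -8.279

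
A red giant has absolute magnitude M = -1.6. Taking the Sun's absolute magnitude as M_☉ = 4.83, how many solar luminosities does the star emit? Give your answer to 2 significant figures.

L/L_☉ ≈ 370

M − M_☉ = -1.6 − 4.83 = -6.430
L/L_☉ = 10^(−0.4 (M − M_☉)) = 10^2.572 = 373.3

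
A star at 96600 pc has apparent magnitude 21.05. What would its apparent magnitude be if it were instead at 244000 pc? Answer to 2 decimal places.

Flux ∝ 1/d², so Δm = 5 log₁₀(d₂/d₁) = 5 log₁₀(244000/96600) = 2.012
m₂ = m₁ + Δm = 21.05 + (2.012) = 23.062

m ≈ 23.06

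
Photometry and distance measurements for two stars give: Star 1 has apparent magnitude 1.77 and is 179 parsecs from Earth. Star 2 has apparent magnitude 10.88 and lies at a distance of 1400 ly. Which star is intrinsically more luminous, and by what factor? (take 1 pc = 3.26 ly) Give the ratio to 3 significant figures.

Star 1: M = m − 5 log₁₀ d + 5 = 1.77 − 5·2.2529 + 5 = -4.494
Star 2: d = 1400 ly / 3.26 = 429.4 pc
Star 2: M = m − 5 log₁₀ d + 5 = 10.88 − 5·2.6329 + 5 = 2.715
ΔM = M_1 − M_2 = -4.494 − (2.715) = -7.210; smaller M is more luminous → Star 1.
L ratio = 10^(0.4 |ΔM|) = 10^2.884 = 765.4

Star 1 is more luminous, by a factor of 765.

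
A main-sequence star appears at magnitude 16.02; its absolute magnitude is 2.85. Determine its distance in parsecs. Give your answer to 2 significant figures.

d ≈ 4300 pc

Distance modulus: m − M = 16.02 − (2.85) = 13.170
m − M = 5 log₁₀ d − 5
log₁₀ d = (m − M)/5 + 1 = 3.6340
d = 10^3.6340 = 4305 pc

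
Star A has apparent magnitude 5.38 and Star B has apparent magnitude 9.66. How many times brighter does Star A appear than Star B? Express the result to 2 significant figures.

52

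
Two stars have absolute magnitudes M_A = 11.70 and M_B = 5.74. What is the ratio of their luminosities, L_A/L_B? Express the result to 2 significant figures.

ΔM = M_A − M_B = 5.96
L_A/L_B = 10^(−0.4 ΔM) = 10^-2.384 = 4.130×10^-3

L_A/L_B ≈ 4.1×10^-3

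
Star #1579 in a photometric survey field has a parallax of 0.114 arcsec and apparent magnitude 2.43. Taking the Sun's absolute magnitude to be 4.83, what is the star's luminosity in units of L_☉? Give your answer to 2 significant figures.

L/L_☉ ≈ 7.0

d = 1/p = 1/0.114″ = 8.772 pc
M = m − 5 log₁₀ d + 5 = 2.43 − 5·0.9431 + 5 = 2.715
M − M_☉ = 2.715 − 4.83 = -2.115
L/L_☉ = 10^(−0.4 × -2.115) = 7.018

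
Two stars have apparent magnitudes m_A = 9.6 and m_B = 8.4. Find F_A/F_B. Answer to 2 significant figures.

Magnitude difference = 1.2
Flux ratio = 10^(−0.4 Δm) = 10^(−0.4 × 1.2) = 10^-0.480 = 0.3311

F_A/F_B ≈ 0.33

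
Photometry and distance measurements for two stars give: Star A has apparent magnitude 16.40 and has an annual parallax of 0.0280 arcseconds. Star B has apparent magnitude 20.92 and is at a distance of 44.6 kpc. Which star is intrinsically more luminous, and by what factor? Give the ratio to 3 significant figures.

Star A: d = 1/p = 1/0.0280″ = 35.71 pc
Star A: M = m − 5 log₁₀ d + 5 = 16.40 − 5·1.5528 + 5 = 13.636
Star B: d = 44.6 kpc = 44600 pc
Star B: M = m − 5 log₁₀ d + 5 = 20.92 − 5·4.6493 + 5 = 2.673
ΔM = M_A − M_B = 13.636 − (2.673) = 10.962; smaller M is more luminous → Star B.
L ratio = 10^(0.4 |ΔM|) = 10^4.385 = 24270

Star B is more luminous, by a factor of 24300.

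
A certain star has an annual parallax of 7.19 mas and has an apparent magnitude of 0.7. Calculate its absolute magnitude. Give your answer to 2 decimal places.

p = 7.19 mas = 7.19×10^-3″ → d = 1/p = 139.1 pc
5 log₁₀(d/10 pc) = 5 log₁₀(139.1) − 5 = 5.716
M = m − 5 log₁₀(d/10) = 0.7 − 5.716 = -5.016

M ≈ -5.02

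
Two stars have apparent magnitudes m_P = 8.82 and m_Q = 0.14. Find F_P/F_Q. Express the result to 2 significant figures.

Δm = 8.82 − (0.14) = 8.68
Flux ratio = 10^(−0.4 Δm) = 10^(−0.4 × 8.68) = 10^-3.472 = 3.373×10^-4

F_P/F_Q ≈ 3.4×10^-4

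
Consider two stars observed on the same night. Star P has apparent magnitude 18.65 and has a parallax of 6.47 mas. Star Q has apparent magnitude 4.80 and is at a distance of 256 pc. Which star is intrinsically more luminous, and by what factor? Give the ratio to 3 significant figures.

Star Q is more luminous, by a factor of 951000.

Star P: p = 6.47 mas = 6.47×10^-3″ → d = 1/p = 154.6 pc
Star P: M = m − 5 log₁₀ d + 5 = 18.65 − 5·2.1891 + 5 = 12.705
Star Q: M = m − 5 log₁₀ d + 5 = 4.80 − 5·2.4082 + 5 = -2.241
ΔM = M_P − M_Q = 12.705 − (-2.241) = 14.946; smaller M is more luminous → Star Q.
L ratio = 10^(0.4 |ΔM|) = 10^5.978 = 951200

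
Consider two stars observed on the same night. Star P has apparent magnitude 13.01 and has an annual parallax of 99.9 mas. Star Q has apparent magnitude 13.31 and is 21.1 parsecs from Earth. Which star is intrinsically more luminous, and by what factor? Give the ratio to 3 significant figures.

Star Q is more luminous, by a factor of 3.37.

Star P: p = 99.9 mas = 0.0999″ → d = 1/p = 10.01 pc
Star P: M = m − 5 log₁₀ d + 5 = 13.01 − 5·1.0004 + 5 = 13.008
Star Q: M = m − 5 log₁₀ d + 5 = 13.31 − 5·1.3243 + 5 = 11.689
ΔM = M_P − M_Q = 13.008 − (11.689) = 1.319; smaller M is more luminous → Star Q.
L ratio = 10^(0.4 |ΔM|) = 10^0.528 = 3.371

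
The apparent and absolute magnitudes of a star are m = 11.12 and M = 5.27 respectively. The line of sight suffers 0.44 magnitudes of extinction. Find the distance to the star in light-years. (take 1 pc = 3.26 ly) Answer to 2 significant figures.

d ≈ 390 ly

m − M = 5 log₁₀(d/10 pc) + A  ⇒  11.12 − (5.27) − 0.44 = 5 log₁₀(d/10)
5.410 = 5 log₁₀(d/10)
log₁₀ d = (m − M − A)/5 + 1 = 2.0820
d = 10^2.0820 = 120.8 pc
= 393.7 ly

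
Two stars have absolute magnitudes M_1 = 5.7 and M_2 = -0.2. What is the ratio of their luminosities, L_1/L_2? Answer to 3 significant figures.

ΔM = M_1 − M_2 = 5.9
L_1/L_2 = 10^(−0.4 ΔM) = 10^-2.360 = 4.365×10^-3

L_1/L_2 ≈ 4.37×10^-3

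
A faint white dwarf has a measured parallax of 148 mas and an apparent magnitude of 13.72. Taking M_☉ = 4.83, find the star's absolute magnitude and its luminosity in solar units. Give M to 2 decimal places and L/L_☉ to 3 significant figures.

d = 1/p = 1000/148 mas = 6.757 pc
M = m − 5 log₁₀ d + 5 = 13.72 − 5·0.8297 + 5 = 14.571
M − M_☉ = 14.571 − 4.83 = 9.741
L/L_☉ = 10^(−0.4 × 9.741) = 1.269×10^-4

M ≈ 14.57; L/L_☉ ≈ 1.27×10^-4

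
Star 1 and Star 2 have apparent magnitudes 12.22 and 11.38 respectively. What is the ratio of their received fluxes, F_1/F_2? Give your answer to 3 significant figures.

F_1/F_2 ≈ 0.461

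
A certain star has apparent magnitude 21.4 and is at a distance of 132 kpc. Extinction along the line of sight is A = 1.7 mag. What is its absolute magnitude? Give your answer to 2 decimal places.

M ≈ -0.90

d = 132 kpc = 132000 pc
5 log₁₀(d/10 pc) = 5 log₁₀(132000) − 5 = 20.603
M = m − 5 log₁₀(d/10) − A = 21.4 − 20.603 − 1.7 = -0.903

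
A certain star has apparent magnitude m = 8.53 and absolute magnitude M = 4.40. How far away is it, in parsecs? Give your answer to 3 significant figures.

μ = m − M = 4.130
m − M = 5 log₁₀ d − 5
log₁₀ d = (m − M)/5 + 1 = 1.8260
d = 10^1.8260 = 66.99 pc

d ≈ 67.0 pc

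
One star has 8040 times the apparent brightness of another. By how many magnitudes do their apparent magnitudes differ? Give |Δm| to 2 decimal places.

|Δm| ≈ 9.76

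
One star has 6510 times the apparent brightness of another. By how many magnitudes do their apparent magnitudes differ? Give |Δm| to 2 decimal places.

Pogson: Δm = −2.5 log₁₀(ratio) = −2.5 log₁₀(6510) = −2.5 × 3.8136 = -9.534

|Δm| ≈ 9.53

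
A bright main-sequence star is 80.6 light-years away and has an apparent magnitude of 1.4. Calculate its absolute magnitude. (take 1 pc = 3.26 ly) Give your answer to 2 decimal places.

M ≈ -0.57

d = 80.6 ly / 3.26 = 24.72 pc
5 log₁₀(d/10 pc) = 5 log₁₀(24.72) − 5 = 1.966
M = m − 5 log₁₀(d/10) = 1.4 − 1.966 = -0.566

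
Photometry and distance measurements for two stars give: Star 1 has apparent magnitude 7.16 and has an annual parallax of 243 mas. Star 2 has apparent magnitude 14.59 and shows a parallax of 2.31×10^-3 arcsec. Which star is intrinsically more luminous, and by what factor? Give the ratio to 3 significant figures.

Star 2 is more luminous, by a factor of 11.8.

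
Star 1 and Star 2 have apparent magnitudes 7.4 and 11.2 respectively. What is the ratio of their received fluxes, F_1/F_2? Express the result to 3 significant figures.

Magnitude difference = -3.8
Flux ratio = 10^(−0.4 Δm) = 10^(−0.4 × -3.8) = 10^1.520 = 33.11

F_1/F_2 ≈ 33.1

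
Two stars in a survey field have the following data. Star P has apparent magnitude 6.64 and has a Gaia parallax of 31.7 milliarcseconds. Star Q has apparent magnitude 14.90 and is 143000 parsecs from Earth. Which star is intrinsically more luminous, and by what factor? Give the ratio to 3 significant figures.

Star P: p = 31.7 mas = 0.0317″ → d = 1/p = 31.55 pc
Star P: M = m − 5 log₁₀ d + 5 = 6.64 − 5·1.4989 + 5 = 4.145
Star Q: M = m − 5 log₁₀ d + 5 = 14.90 − 5·5.1553 + 5 = -5.877
ΔM = M_P − M_Q = 4.145 − (-5.877) = 10.022; smaller M is more luminous → Star Q.
L ratio = 10^(0.4 |ΔM|) = 10^4.009 = 10200

Star Q is more luminous, by a factor of 10200.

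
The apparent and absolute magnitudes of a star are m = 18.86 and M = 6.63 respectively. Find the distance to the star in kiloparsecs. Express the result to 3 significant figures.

μ = m − M = 12.230
m − M = 5 log₁₀ d − 5
log₁₀ d = (m − M)/5 + 1 = 3.4460
d = 10^3.4460 = 2793 pc
= 2.793 kpc

d ≈ 2.79 kpc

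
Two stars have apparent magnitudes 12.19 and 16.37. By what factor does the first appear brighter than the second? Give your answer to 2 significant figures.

47

Magnitude difference = -4.18
Flux ratio = 10^(−0.4 Δm) = 10^(−0.4 × -4.18) = 10^1.672 = 46.99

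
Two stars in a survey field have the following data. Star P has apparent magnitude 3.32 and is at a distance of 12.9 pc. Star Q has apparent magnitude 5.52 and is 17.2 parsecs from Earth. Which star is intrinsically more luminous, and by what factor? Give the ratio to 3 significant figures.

Star P is more luminous, by a factor of 4.27.

Star P: M = m − 5 log₁₀ d + 5 = 3.32 − 5·1.1106 + 5 = 2.767
Star Q: M = m − 5 log₁₀ d + 5 = 5.52 − 5·1.2355 + 5 = 4.342
ΔM = M_P − M_Q = 2.767 − (4.342) = -1.575; smaller M is more luminous → Star P.
L ratio = 10^(0.4 |ΔM|) = 10^0.630 = 4.267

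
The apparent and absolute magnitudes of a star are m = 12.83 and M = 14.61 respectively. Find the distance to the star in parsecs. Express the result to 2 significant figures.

μ = m − M = -1.780
m − M = 5 log₁₀ d − 5
log₁₀ d = (m − M)/5 + 1 = 0.6440
d = 10^0.6440 = 4.406 pc

d ≈ 4.4 pc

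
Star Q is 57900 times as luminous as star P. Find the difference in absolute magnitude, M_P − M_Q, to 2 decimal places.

M_P − M_Q ≈ 11.91

Pogson: ΔM = −2.5 log₁₀(ratio) = −2.5 log₁₀(57900) = −2.5 × 4.7627 = -11.907
Star Q is brighter so has the smaller magnitude: M_P − M_Q is positive.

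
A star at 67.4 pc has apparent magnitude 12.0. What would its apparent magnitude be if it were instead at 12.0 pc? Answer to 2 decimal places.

Flux ∝ 1/d², so Δm = 5 log₁₀(d₂/d₁) = 5 log₁₀(12.0/67.4) = -3.747
m₂ = m₁ + Δm = 12.0 + (-3.747) = 8.253

m ≈ 8.25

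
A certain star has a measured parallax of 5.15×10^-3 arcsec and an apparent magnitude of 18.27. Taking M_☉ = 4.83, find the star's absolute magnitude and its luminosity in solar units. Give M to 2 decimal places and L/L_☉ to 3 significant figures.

M ≈ 11.83; L/L_☉ ≈ 1.59×10^-3

d = 1/p = 1/5.15×10^-3″ = 194.2 pc
M = m − 5 log₁₀ d + 5 = 18.27 − 5·2.2882 + 5 = 11.829
M − M_☉ = 11.829 − 4.83 = 6.999
L/L_☉ = 10^(−0.4 × 6.999) = 1.586×10^-3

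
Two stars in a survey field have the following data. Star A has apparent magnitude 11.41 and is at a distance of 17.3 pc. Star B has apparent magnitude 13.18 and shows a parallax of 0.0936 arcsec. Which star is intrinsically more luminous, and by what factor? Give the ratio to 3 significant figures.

Star A is more luminous, by a factor of 13.4.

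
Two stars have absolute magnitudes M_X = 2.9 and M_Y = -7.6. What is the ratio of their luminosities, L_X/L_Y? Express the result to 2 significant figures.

L_X/L_Y ≈ 6.3×10^-5

ΔM = M_X − M_Y = 10.5
L_X/L_Y = 10^(−0.4 ΔM) = 10^-4.200 = 6.310×10^-5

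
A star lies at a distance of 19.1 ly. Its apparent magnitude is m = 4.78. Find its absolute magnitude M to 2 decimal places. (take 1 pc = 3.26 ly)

M ≈ 5.94

d = 19.1 ly / 3.26 = 5.859 pc
5 log₁₀(d/10 pc) = 5 log₁₀(5.859) − 5 = -1.161
M = m − 5 log₁₀(d/10) = 4.78 + 1.161 = 5.941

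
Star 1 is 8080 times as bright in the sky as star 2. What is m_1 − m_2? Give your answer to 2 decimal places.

m_1 − m_2 ≈ -9.77

Pogson: Δm = −2.5 log₁₀(ratio) = −2.5 log₁₀(8080) = −2.5 × 3.9074 = -9.769
Star 1 is brighter, so it has the smaller magnitude: the difference is negative.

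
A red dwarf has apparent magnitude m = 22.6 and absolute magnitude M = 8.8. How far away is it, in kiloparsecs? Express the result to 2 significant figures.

μ = m − M = 13.800
m − M = 5 log₁₀ d − 5
log₁₀ d = (m − M)/5 + 1 = 3.7600
d = 10^3.7600 = 5754 pc
= 5.754 kpc

d ≈ 5.8 kpc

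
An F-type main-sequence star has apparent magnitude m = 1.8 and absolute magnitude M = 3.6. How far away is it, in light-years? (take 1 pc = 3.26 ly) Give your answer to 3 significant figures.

d ≈ 14.2 ly

μ = m − M = -1.800
m − M = 5 log₁₀ d − 5
log₁₀ d = (m − M)/5 + 1 = 0.6400
d = 10^0.6400 = 4.365 pc
= 14.23 ly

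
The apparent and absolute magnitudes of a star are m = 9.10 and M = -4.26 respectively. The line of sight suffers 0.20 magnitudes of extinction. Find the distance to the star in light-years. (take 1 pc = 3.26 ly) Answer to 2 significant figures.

m − M = 5 log₁₀(d/10 pc) + A  ⇒  9.10 − (-4.26) − 0.20 = 5 log₁₀(d/10)
13.160 = 5 log₁₀(d/10)
log₁₀ d = (m − M − A)/5 + 1 = 3.6320
d = 10^3.6320 = 4285 pc
= 13970 ly

d ≈ 14000 ly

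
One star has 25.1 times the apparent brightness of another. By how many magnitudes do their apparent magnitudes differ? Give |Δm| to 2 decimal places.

|Δm| ≈ 3.50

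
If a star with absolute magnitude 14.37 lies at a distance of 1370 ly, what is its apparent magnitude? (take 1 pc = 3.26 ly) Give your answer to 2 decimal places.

d = 1370 ly / 3.26 = 420.2 pc
m = M + 5 log₁₀ d − 5 = 14.37 + 5·2.6235 − 5 = 22.488

m ≈ 22.49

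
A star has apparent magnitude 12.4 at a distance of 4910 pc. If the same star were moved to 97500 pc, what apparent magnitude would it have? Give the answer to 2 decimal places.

Flux ∝ 1/d², so Δm = 5 log₁₀(d₂/d₁) = 5 log₁₀(97500/4910) = 6.490
m₂ = m₁ + Δm = 12.4 + (6.490) = 18.890

m ≈ 18.89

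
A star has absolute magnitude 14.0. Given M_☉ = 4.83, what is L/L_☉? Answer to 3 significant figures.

M − M_☉ = 14.0 − 4.83 = 9.170
L/L_☉ = 10^(−0.4 (M − M_☉)) = 10^-3.668 = 2.148×10^-4

L/L_☉ ≈ 2.15×10^-4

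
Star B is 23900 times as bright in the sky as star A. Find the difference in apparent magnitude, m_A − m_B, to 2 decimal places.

m_A − m_B ≈ 10.95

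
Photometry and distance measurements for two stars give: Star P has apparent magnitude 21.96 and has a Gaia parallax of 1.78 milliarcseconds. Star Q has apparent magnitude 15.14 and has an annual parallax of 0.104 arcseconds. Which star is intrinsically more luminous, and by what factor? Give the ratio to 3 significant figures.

Star P: p = 1.78 mas = 1.78×10^-3″ → d = 1/p = 561.8 pc
Star P: M = m − 5 log₁₀ d + 5 = 21.96 − 5·2.7496 + 5 = 13.212
Star Q: d = 1/p = 1/0.104″ = 9.615 pc
Star Q: M = m − 5 log₁₀ d + 5 = 15.14 − 5·0.9830 + 5 = 15.225
ΔM = M_P − M_Q = 13.212 − (15.225) = -2.013; smaller M is more luminous → Star P.
L ratio = 10^(0.4 |ΔM|) = 10^0.805 = 6.386

Star P is more luminous, by a factor of 6.39.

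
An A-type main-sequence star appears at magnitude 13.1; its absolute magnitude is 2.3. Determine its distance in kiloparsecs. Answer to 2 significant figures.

μ = m − M = 10.800
m − M = 5 log₁₀ d − 5
log₁₀ d = (m − M)/5 + 1 = 3.1600
d = 10^3.1600 = 1445 pc
= 1.445 kpc

d ≈ 1.4 kpc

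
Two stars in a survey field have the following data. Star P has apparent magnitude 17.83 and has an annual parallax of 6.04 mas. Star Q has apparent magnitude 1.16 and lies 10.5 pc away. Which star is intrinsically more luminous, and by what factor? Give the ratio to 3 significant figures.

Star P: p = 6.04 mas = 6.04×10^-3″ → d = 1/p = 165.6 pc
Star P: M = m − 5 log₁₀ d + 5 = 17.83 − 5·2.2190 + 5 = 11.735
Star Q: M = m − 5 log₁₀ d + 5 = 1.16 − 5·1.0212 + 5 = 1.054
ΔM = M_P − M_Q = 11.735 − (1.054) = 10.681; smaller M is more luminous → Star Q.
L ratio = 10^(0.4 |ΔM|) = 10^4.272 = 18730

Star Q is more luminous, by a factor of 18700.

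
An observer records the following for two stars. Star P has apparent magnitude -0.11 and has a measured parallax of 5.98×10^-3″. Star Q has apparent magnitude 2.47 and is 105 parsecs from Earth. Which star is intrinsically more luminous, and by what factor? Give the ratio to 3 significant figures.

Star P: d = 1/p = 1/5.98×10^-3″ = 167.2 pc
Star P: M = m − 5 log₁₀ d + 5 = -0.11 − 5·2.2233 + 5 = -6.226
Star Q: M = m − 5 log₁₀ d + 5 = 2.47 − 5·2.0212 + 5 = -2.636
ΔM = M_P − M_Q = -6.226 − (-2.636) = -3.591; smaller M is more luminous → Star P.
L ratio = 10^(0.4 |ΔM|) = 10^1.436 = 27.30

Star P is more luminous, by a factor of 27.3.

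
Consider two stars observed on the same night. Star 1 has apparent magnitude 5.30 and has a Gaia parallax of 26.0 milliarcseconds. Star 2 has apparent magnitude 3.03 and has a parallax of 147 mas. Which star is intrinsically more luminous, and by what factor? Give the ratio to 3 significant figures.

Star 1: p = 26.0 mas = 0.0260″ → d = 1/p = 38.46 pc
Star 1: M = m − 5 log₁₀ d + 5 = 5.30 − 5·1.5850 + 5 = 2.375
Star 2: p = 147 mas = 0.147″ → d = 1/p = 6.803 pc
Star 2: M = m − 5 log₁₀ d + 5 = 3.03 − 5·0.8327 + 5 = 3.867
ΔM = M_1 − M_2 = 2.375 − (3.867) = -1.492; smaller M is more luminous → Star 1.
L ratio = 10^(0.4 |ΔM|) = 10^0.597 = 3.951

Star 1 is more luminous, by a factor of 3.95.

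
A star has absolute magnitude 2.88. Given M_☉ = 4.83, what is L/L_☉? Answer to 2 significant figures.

L/L_☉ ≈ 6.0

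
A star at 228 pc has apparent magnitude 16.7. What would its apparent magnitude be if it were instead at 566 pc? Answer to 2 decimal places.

Flux ∝ 1/d², so Δm = 5 log₁₀(d₂/d₁) = 5 log₁₀(566/228) = 1.974
m₂ = m₁ + Δm = 16.7 + (1.974) = 18.674

m ≈ 18.67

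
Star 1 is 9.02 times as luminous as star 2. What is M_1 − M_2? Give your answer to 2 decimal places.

M_1 − M_2 ≈ -2.39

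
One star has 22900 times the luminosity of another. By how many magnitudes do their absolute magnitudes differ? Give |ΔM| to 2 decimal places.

|ΔM| ≈ 10.90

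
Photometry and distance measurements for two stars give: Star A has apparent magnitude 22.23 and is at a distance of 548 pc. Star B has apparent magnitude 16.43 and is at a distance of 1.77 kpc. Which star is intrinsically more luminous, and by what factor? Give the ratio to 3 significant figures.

Star B is more luminous, by a factor of 2180.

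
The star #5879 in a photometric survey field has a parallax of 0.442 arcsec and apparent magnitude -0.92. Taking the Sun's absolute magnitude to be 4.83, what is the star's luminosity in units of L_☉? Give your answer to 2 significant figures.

d = 1/p = 1/0.442″ = 2.262 pc
M = m − 5 log₁₀ d + 5 = -0.92 − 5·0.3546 + 5 = 2.307
M − M_☉ = 2.307 − 4.83 = -2.523
L/L_☉ = 10^(−0.4 × -2.523) = 10.21

L/L_☉ ≈ 10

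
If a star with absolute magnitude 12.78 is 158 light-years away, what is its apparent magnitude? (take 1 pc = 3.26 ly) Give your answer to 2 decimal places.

m ≈ 16.21

d = 158 ly / 3.26 = 48.47 pc
m = M + 5 log₁₀ d − 5 = 12.78 + 5·1.6854 − 5 = 16.207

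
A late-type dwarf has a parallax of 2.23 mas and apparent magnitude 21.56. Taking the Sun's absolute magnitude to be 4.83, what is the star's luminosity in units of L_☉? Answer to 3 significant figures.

L/L_☉ ≈ 4.09×10^-4

d = 1/p = 1000/2.23 mas = 448.4 pc
M = m − 5 log₁₀ d + 5 = 21.56 − 5·2.6517 + 5 = 13.302
M − M_☉ = 13.302 − 4.83 = 8.472
L/L_☉ = 10^(−0.4 × 8.472) = 4.087×10^-4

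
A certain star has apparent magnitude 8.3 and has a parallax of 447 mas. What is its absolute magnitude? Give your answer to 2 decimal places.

M ≈ 11.55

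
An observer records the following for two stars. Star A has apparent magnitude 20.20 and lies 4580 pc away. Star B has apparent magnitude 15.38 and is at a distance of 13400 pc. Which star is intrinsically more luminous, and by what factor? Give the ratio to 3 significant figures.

Star B is more luminous, by a factor of 725.

Star A: M = m − 5 log₁₀ d + 5 = 20.20 − 5·3.6609 + 5 = 6.896
Star B: M = m − 5 log₁₀ d + 5 = 15.38 − 5·4.1271 + 5 = -0.256
ΔM = M_A − M_B = 6.896 − (-0.256) = 7.151; smaller M is more luminous → Star B.
L ratio = 10^(0.4 |ΔM|) = 10^2.860 = 725.2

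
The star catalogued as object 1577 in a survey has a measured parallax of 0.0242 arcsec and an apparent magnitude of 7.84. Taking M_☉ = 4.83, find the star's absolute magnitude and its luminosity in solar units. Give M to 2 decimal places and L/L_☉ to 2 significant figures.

M ≈ 4.76; L/L_☉ ≈ 1.1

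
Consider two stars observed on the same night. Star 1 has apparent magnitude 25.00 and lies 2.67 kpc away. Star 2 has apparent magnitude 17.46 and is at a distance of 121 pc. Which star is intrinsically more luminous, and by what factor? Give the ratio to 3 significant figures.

Star 2 is more luminous, by a factor of 2.13.

Star 1: d = 2.67 kpc = 2670 pc
Star 1: M = m − 5 log₁₀ d + 5 = 25.00 − 5·3.4265 + 5 = 12.867
Star 2: M = m − 5 log₁₀ d + 5 = 17.46 − 5·2.0828 + 5 = 12.046
ΔM = M_1 − M_2 = 12.867 − (12.046) = 0.821; smaller M is more luminous → Star 2.
L ratio = 10^(0.4 |ΔM|) = 10^0.329 = 2.131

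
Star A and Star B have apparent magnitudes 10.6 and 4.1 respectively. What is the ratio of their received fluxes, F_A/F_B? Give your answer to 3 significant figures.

F_A/F_B ≈ 2.51×10^-3

Δm = 10.6 − (4.1) = 6.5
Flux ratio = 10^(−0.4 Δm) = 10^(−0.4 × 6.5) = 10^-2.600 = 2.512×10^-3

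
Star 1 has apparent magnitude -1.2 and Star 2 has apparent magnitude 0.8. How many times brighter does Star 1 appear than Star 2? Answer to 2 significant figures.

Magnitude difference = -2.0
Flux ratio = 10^(−0.4 Δm) = 10^(−0.4 × -2.0) = 10^0.800 = 6.310

6.3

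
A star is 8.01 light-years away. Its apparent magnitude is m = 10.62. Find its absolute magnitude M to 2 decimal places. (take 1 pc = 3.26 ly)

M ≈ 13.67

d = 8.01 ly / 3.26 = 2.457 pc
5 log₁₀(d/10 pc) = 5 log₁₀(2.457) − 5 = -3.048
M = m − 5 log₁₀(d/10) = 10.62 + 3.048 = 13.668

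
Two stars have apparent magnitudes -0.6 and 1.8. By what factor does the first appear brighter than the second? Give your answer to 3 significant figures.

9.12

Magnitude difference = -2.4
Flux ratio = 10^(−0.4 Δm) = 10^(−0.4 × -2.4) = 10^0.960 = 9.120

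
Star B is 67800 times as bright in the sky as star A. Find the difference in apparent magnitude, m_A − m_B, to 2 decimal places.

m_A − m_B ≈ 12.08

Pogson: Δm = −2.5 log₁₀(ratio) = −2.5 log₁₀(67800) = −2.5 × 4.8312 = -12.078
Star B is brighter so has the smaller magnitude: m_A − m_B is positive.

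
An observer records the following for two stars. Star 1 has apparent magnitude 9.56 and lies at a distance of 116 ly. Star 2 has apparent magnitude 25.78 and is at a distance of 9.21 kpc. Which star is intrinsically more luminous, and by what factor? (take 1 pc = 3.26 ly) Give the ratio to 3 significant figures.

Star 1 is more luminous, by a factor of 45.9.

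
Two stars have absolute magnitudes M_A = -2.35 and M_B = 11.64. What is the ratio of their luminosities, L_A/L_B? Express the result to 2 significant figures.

ΔM = M_A − M_B = -13.99
L_A/L_B = 10^(−0.4 ΔM) = 10^5.596 = 394500

L_A/L_B ≈ 390000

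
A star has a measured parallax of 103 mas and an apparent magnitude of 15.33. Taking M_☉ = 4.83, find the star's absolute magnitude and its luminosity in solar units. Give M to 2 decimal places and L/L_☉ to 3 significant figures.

M ≈ 15.39; L/L_☉ ≈ 5.95×10^-5

d = 1/p = 1000/103 mas = 9.709 pc
M = m − 5 log₁₀ d + 5 = 15.33 − 5·0.9872 + 5 = 15.394
M − M_☉ = 15.394 − 4.83 = 10.564
L/L_☉ = 10^(−0.4 × 10.564) = 5.947×10^-5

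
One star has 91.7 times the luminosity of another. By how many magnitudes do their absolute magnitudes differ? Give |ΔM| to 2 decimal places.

Pogson: ΔM = −2.5 log₁₀(ratio) = −2.5 log₁₀(91.7) = −2.5 × 1.9624 = -4.906

|ΔM| ≈ 4.91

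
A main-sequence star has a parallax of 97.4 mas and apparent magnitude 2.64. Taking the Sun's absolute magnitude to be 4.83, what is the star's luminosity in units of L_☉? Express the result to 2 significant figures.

L/L_☉ ≈ 7.9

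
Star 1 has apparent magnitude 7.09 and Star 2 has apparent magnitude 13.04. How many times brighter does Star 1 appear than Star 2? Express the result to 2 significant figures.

Δm = 7.09 − (13.04) = -5.95
Flux ratio = 10^(−0.4 Δm) = 10^(−0.4 × -5.95) = 10^2.380 = 239.9

240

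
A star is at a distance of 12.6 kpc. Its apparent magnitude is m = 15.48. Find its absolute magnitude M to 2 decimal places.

d = 12.6 kpc = 12600 pc
5 log₁₀(d/10 pc) = 5 log₁₀(12600) − 5 = 15.502
M = m − 5 log₁₀(d/10) = 15.48 − 15.502 = -0.022

M ≈ -0.02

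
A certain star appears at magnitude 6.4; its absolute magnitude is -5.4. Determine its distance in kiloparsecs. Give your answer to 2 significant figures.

Distance modulus: m − M = 6.4 − (-5.4) = 11.800
m − M = 5 log₁₀ d − 5
log₁₀ d = (m − M)/5 + 1 = 3.3600
d = 10^3.3600 = 2291 pc
= 2.291 kpc

d ≈ 2.3 kpc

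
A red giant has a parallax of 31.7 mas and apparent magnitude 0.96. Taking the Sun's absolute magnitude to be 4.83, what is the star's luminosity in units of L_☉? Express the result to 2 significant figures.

d = 1/p = 1000/31.7 mas = 31.55 pc
M = m − 5 log₁₀ d + 5 = 0.96 − 5·1.4989 + 5 = -1.535
M − M_☉ = -1.535 − 4.83 = -6.365
L/L_☉ = 10^(−0.4 × -6.365) = 351.5

L/L_☉ ≈ 350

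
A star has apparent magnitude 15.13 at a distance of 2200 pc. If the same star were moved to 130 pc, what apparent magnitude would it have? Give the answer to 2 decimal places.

m ≈ 8.99

Flux ∝ 1/d², so Δm = 5 log₁₀(d₂/d₁) = 5 log₁₀(130/2200) = -6.142
m₂ = m₁ + Δm = 15.13 + (-6.142) = 8.988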